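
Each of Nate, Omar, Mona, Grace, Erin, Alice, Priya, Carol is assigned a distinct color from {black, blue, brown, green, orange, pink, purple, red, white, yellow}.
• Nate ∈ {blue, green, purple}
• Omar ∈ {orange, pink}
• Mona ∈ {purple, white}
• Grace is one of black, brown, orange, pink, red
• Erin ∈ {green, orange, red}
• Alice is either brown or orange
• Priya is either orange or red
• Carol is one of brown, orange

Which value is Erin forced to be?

Alice and Carol between them cover only {brown, orange} — a naked pair. Remove those values from Omar, Grace, Erin, Priya.
That leaves Omar = pink. So Grace can't be pink.
Priya must be red (only option left). Eliminate red elsewhere: Grace, Erin.
So Erin = green.

green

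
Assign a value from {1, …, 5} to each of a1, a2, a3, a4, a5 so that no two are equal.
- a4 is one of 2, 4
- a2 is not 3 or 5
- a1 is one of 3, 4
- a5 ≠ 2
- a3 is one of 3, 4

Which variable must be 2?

Among the 5 variables, 5 fits only a5 (and all 5 values in {1, 2, 3, 4, 5} must be used), so a5 = 5.
The 4 still-open variables draw from only 4 values {1, 2, 3, 4}, so each is used; only a2 can be 1, hence a2 = 1.
The 3 still-open variables together cover exactly {2, 3, 4} — 3 values for 3 variables — and 2 appears only in a4's list, so a4 = 2.

a4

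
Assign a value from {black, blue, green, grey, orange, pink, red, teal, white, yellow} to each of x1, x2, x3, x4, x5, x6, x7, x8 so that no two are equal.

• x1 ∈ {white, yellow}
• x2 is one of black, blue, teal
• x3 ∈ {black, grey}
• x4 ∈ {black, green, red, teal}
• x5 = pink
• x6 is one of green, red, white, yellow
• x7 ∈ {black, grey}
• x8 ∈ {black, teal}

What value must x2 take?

x5 must be pink (only option left).
The 2 variables x3 and x7 are confined to {black, grey}, which locks those values in; drop them from x2, x4, x8.
x8 has just one choice, so x8 = teal. So x2, x4 can't be teal.
So x2 = blue.

blue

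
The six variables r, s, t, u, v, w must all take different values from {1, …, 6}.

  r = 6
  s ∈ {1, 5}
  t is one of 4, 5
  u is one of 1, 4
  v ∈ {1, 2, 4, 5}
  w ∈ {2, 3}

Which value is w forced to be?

r has just one choice, so r = 6.
Among the 5 still-open variables, 3 fits only w (and all 5 values in {1, 2, 3, 4, 5} must be used), so w = 3.

3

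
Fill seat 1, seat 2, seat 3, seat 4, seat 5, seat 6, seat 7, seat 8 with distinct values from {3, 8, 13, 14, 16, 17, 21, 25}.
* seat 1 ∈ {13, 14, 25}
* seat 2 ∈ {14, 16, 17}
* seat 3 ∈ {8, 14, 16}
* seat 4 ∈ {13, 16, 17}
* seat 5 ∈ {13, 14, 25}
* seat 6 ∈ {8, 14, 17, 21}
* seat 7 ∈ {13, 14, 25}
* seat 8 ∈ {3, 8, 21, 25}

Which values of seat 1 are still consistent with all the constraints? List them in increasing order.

The 8 variables draw from only 8 values {3, 8, 13, 14, 16, 17, 21, 25}, so each is used; only seat 8 can be 3, hence seat 8 = 3.
The 7 still-open variables together cover exactly {8, 13, 14, 16, 17, 21, 25} — 7 values for 7 variables — and 21 appears only in seat 6's list, so seat 6 = 21.
Among the 6 still-open variables, 8 fits only seat 3 (and all 6 values in {8, 13, 14, 16, 17, 25} must be used), so seat 3 = 8.
The 3 variables seat 1, seat 5, seat 7 are confined to {13, 14, 25}, which locks those values in; drop them from seat 2, seat 4.
No further eliminations apply; seat 1 can still be any of 13, 14, 25.

13, 14, 25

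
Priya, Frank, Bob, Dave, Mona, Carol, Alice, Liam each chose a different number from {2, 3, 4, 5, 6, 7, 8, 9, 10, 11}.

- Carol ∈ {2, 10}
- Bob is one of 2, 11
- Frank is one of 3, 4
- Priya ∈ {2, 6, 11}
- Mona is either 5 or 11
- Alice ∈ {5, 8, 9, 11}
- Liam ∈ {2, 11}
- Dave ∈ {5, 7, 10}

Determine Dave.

7

Bob and Liam share exactly the 2 values {2, 11}; by pigeonhole those values go to them, so strike 2, 11 from Priya, Mona, Carol, Alice.
Priya's domain is down to {6}, so Priya = 6.
Mona must be 5 (only option left). Remove 5 from Dave, Alice.
That leaves Carol = 10. So Dave can't be 10.
So Dave = 7.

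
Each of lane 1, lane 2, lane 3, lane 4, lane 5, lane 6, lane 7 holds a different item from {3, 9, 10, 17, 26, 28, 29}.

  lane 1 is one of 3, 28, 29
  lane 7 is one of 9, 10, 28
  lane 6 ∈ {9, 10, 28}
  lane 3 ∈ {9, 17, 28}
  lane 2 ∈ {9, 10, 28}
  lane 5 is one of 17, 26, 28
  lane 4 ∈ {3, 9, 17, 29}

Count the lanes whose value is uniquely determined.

Among the 7 variables, 26 fits only lane 5 (and all 7 values in {3, 9, 10, 17, 26, 28, 29} must be used), so lane 5 = 26.
lane 2, lane 6, lane 7 share exactly the 3 values {9, 10, 28}; by pigeonhole those values go to them, so strike 9, 10, 28 from lane 1, lane 3, lane 4.
That leaves lane 3 = 17. So lane 4 can't be 17.
Determined: lane 3=17, lane 5=26. The other lanes each still have more than one consistent value. That makes 2.

2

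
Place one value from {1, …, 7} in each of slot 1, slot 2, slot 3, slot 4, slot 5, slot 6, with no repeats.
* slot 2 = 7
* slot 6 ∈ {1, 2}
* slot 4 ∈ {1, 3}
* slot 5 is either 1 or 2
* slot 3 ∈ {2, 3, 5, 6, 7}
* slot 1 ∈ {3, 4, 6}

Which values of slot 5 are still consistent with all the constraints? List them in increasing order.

1, 2

slot 2 has just one choice, so slot 2 = 7. Remove 7 from slot 3.
The 2 variables slot 5 and slot 6 are confined to {1, 2}, which locks those values in; drop them from slot 3, slot 4.
slot 4's domain is down to {3}, so slot 4 = 3. Remove 3 from slot 1, slot 3.
No further eliminations apply; slot 5 can still be any of 1, 2.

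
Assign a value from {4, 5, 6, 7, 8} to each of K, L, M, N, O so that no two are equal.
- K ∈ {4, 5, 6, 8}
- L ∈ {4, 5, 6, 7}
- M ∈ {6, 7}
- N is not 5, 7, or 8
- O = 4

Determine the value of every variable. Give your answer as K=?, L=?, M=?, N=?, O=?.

K=8, L=5, M=7, N=6, O=4

O has just one choice, so O = 4. So K, L, N can't be 4.
N has just one choice, so N = 6. Eliminate 6 elsewhere: K, L, M.
M has just one choice, so M = 7. So L can't be 7.
L must be 5 (only option left). Remove 5 from K.
K's domain is down to {8}, so K = 8.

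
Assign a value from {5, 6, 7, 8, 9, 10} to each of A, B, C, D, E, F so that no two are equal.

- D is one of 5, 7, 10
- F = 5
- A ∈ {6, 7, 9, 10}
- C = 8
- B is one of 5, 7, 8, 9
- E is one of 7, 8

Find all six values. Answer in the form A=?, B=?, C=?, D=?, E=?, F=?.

A=6, B=9, C=8, D=10, E=7, F=5

C must be 8 (only option left). Eliminate 8 elsewhere: B, E.
E's domain is down to {7}, so E = 7. Eliminate 7 elsewhere: A, B, D.
F's domain is down to {5}, so F = 5. So B, D can't be 5.
B has just one choice, so B = 9. Strike 9 from A.
D's domain is down to {10}, so D = 10. Strike 10 from A.
A has just one choice, so A = 6.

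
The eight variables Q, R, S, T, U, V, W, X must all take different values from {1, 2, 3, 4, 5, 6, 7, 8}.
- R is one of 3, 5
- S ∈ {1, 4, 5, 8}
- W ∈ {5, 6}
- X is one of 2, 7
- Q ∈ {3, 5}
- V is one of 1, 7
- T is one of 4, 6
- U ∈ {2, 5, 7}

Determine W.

The 8 variables draw from only 8 values {1, 2, 3, 4, 5, 6, 7, 8}, so each is used; only S can be 8, hence S = 8.
The 7 still-open variables draw from only 7 values {1, 2, 3, 4, 5, 6, 7}, so each is used; only V can be 1, hence V = 1.
The 6 still-open variables together cover exactly {2, 3, 4, 5, 6, 7} — 6 values for 6 variables — and 4 appears only in T's list, so T = 4.
The 5 still-open variables together cover exactly {2, 3, 5, 6, 7} — 5 values for 5 variables — and 6 appears only in W's list, so W = 6.

6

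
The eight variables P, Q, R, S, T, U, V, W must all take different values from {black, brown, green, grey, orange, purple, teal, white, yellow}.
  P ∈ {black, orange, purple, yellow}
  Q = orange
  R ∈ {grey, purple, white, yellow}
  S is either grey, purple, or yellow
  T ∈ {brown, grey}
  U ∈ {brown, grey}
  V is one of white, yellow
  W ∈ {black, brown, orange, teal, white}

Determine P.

Q's domain is down to {orange}, so Q = orange. Remove orange from P, W.
The 7 still-open variables together cover exactly {black, brown, grey, purple, teal, white, yellow} — 7 values for 7 variables — and teal appears only in W's list, so W = teal.
The 6 still-open variables draw from only 6 values {black, brown, grey, purple, white, yellow}, so each is used; only P can be black, hence P = black.

black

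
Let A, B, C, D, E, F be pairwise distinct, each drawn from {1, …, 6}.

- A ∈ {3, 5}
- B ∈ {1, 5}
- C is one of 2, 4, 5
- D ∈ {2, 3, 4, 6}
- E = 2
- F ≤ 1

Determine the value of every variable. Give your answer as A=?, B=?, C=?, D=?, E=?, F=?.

E has just one choice, so E = 2. So C, D can't be 2.
That leaves F = 1. Remove 1 from B.
B must be 5 (only option left). Remove 5 from A, C.
C's domain is down to {4}, so C = 4. Eliminate 4 elsewhere: D.
A's domain is down to {3}, so A = 3. Strike 3 from D.
D has just one choice, so D = 6.

A=3, B=5, C=4, D=6, E=2, F=1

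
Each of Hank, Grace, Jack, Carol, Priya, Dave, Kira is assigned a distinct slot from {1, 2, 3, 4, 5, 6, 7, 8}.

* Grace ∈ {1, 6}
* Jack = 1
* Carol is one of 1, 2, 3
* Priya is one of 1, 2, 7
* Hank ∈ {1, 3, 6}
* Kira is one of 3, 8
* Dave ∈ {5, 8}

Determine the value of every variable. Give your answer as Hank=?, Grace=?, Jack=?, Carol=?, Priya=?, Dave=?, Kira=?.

Jack has just one choice, so Jack = 1. Eliminate 1 elsewhere: Hank, Grace, Carol, Priya.
Grace's domain is down to {6}, so Grace = 6. Remove 6 from Hank.
Hank must be 3 (only option left). Eliminate 3 elsewhere: Carol, Kira.
That leaves Carol = 2. Remove 2 from Priya.
Priya has just one choice, so Priya = 7.
Kira has just one choice, so Kira = 8. So Dave can't be 8.
Dave has just one choice, so Dave = 5.

Hank=3, Grace=6, Jack=1, Carol=2, Priya=7, Dave=5, Kira=8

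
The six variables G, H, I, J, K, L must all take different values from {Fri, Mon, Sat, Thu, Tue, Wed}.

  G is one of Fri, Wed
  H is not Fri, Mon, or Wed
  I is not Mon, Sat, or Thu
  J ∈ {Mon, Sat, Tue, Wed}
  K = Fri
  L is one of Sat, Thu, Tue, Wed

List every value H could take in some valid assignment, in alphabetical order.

Sat, Thu

K has just one choice, so K = Fri. Strike Fri from G, I.
G has just one choice, so G = Wed. Strike Wed from I, J, L.
I must be Tue (only option left). Remove Tue from H, J, L.
The 3 still-open variables draw from only 3 values {Mon, Sat, Thu}, so each is used; only J can be Mon, hence J = Mon.
No further eliminations apply; H can still be any of Sat, Thu.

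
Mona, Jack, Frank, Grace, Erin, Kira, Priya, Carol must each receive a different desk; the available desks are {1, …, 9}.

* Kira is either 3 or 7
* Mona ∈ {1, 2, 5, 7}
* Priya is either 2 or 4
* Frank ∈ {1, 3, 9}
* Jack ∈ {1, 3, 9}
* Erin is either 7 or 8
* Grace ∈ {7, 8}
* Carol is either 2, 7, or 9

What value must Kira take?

Among the 8 variables, 4 fits only Priya (and all 8 values in {1, 2, 3, 4, 5, 7, 8, 9} must be used), so Priya = 4.
The 7 still-open variables draw from only 7 values {1, 2, 3, 5, 7, 8, 9}, so each is used; only Mona can be 5, hence Mona = 5.
Among the 6 still-open variables, 2 fits only Carol (and all 6 values in {1, 2, 3, 7, 8, 9} must be used), so Carol = 2.
The 2 variables Grace and Erin are confined to {7, 8}, which locks those values in; drop them from Kira.
So Kira = 3.

3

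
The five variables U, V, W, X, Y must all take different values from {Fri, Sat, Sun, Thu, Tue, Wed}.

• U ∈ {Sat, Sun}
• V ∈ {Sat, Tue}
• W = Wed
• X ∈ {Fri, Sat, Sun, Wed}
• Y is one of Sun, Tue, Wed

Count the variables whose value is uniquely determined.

W's domain is down to {Wed}, so W = Wed. Eliminate Wed elsewhere: X, Y.
The 4 still-open variables draw from only 4 values {Fri, Sat, Sun, Tue}, so each is used; only X can be Fri, hence X = Fri.
Determined: W=Wed, X=Fri. The other variables each still have more than one consistent value. That makes 2.

2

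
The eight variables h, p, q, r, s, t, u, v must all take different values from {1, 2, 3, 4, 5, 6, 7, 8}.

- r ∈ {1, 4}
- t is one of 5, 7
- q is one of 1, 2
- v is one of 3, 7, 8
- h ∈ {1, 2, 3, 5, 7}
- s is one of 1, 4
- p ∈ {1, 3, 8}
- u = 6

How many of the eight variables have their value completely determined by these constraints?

u's domain is down to {6}, so u = 6.
r and s share exactly the 2 values {1, 4}; by pigeonhole those values go to them, so strike 1, 4 from h, p, q.
That leaves q = 2. So h can't be 2.
Determined: q=2, u=6. The other variables each still have more than one consistent value. That makes 2.

2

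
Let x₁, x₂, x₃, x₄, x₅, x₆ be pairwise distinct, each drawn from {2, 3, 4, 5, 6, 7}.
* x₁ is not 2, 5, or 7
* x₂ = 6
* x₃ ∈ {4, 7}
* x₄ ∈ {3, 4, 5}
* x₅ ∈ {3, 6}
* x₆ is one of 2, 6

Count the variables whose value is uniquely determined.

x₂'s domain is down to {6}, so x₂ = 6. Remove 6 from x₁, x₅, x₆.
That leaves x₅ = 3. So x₁, x₄ can't be 3.
x₆ must be 2 (only option left).
x₁ must be 4 (only option left). Remove 4 from x₃, x₄.
x₃ has just one choice, so x₃ = 7.
That leaves x₄ = 5.
Every variable is fixed: x₁=4, x₂=6, x₃=7, x₄=5, x₅=3, x₆=2. That makes 6.

6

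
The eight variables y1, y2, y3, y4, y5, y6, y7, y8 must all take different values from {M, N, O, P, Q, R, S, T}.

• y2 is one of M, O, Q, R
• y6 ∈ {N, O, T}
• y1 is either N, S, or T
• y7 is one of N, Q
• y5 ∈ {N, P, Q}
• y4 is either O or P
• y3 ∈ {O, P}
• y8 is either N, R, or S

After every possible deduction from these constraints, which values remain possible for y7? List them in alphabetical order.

N, Q

The 8 variables together cover exactly {M, N, O, P, Q, R, S, T} — 8 values for 8 variables — and M appears only in y2's list, so y2 = M.
The 7 still-open variables together cover exactly {N, O, P, Q, R, S, T} — 7 values for 7 variables — and R appears only in y8's list, so y8 = R.
The 6 still-open variables draw from only 6 values {N, O, P, Q, S, T}, so each is used; only y1 can be S, hence y1 = S.
Among the 5 still-open variables, T fits only y6 (and all 5 values in {N, O, P, Q, T} must be used), so y6 = T.
The 2 variables y3 and y4 are confined to {O, P}, which locks those values in; drop them from y5.
No further eliminations apply; y7 can still be any of N, Q.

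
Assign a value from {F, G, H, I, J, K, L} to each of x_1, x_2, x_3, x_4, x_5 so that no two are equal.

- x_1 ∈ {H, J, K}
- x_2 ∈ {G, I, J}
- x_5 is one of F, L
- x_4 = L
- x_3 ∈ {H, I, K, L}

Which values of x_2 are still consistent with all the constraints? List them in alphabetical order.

G, I, J

x_4 must be L (only option left). Remove L from x_3, x_5.
x_5's domain is down to {F}, so x_5 = F.
No further eliminations apply; x_2 can still be any of G, I, J.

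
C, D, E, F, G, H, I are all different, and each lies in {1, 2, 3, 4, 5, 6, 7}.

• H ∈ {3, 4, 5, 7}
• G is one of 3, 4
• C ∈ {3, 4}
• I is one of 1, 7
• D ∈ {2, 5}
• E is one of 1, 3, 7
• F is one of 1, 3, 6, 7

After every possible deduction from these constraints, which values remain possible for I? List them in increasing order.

The 7 variables draw from only 7 values {1, 2, 3, 4, 5, 6, 7}, so each is used; only D can be 2, hence D = 2.
The 6 still-open variables draw from only 6 values {1, 3, 4, 5, 6, 7}, so each is used; only H can be 5, hence H = 5.
The 5 still-open variables together cover exactly {1, 3, 4, 6, 7} — 5 values for 5 variables — and 6 appears only in F's list, so F = 6.
The 2 variables C and G are confined to {3, 4}, which locks those values in; drop them from E.
No further eliminations apply; I can still be any of 1, 7.

1, 7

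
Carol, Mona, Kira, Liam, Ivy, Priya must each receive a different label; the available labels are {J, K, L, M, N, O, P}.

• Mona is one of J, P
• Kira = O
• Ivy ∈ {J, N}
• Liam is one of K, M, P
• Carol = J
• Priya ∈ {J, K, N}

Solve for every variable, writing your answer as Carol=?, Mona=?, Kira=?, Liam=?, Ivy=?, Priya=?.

Carol must be J (only option left). Strike J from Mona, Ivy, Priya.
That leaves Mona = P. Remove P from Liam.
Kira has just one choice, so Kira = O.
Ivy's domain is down to {N}, so Ivy = N. So Priya can't be N.
That leaves Priya = K. Remove K from Liam.
Liam's domain is down to {M}, so Liam = M.

Carol=J, Mona=P, Kira=O, Liam=M, Ivy=N, Priya=K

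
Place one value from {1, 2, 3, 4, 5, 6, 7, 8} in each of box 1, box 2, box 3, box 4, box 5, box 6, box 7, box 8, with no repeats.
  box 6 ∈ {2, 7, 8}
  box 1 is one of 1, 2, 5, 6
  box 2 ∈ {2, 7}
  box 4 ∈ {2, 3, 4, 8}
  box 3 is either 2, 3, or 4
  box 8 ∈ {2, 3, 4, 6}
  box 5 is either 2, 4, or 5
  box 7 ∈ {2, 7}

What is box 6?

8

The 8 variables draw from only 8 values {1, 2, 3, 4, 5, 6, 7, 8}, so each is used; only box 1 can be 1, hence box 1 = 1.
The 7 still-open variables together cover exactly {2, 3, 4, 5, 6, 7, 8} — 7 values for 7 variables — and 5 appears only in box 5's list, so box 5 = 5.
The 6 still-open variables draw from only 6 values {2, 3, 4, 6, 7, 8}, so each is used; only box 8 can be 6, hence box 8 = 6.
The 2 variables box 2 and box 7 are confined to {2, 7}, which locks those values in; drop them from box 3, box 4, box 6.
So box 6 = 8.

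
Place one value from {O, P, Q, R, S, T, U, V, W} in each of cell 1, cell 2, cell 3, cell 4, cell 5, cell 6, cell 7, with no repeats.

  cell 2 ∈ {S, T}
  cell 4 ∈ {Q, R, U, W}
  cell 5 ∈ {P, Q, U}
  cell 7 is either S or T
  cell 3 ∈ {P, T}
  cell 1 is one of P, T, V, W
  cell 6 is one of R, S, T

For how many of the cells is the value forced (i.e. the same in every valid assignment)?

cell 2 and cell 7 share exactly the 2 values {S, T}; by pigeonhole those values go to them, so strike S, T from cell 1, cell 3, cell 6.
cell 3 must be P (only option left). Remove P from cell 1, cell 5.
cell 6 has just one choice, so cell 6 = R. Strike R from cell 4.
Determined: cell 3=P, cell 6=R. The other cells each still have more than one consistent value. That makes 2.

2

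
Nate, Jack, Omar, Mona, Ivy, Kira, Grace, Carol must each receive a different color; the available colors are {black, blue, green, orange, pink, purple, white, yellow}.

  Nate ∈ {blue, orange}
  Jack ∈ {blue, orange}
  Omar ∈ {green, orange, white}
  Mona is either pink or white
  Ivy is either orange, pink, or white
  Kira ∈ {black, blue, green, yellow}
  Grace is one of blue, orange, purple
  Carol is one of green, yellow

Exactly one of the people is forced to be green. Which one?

Omar

The 8 variables draw from only 8 values {black, blue, green, orange, pink, purple, white, yellow}, so each is used; only Kira can be black, hence Kira = black.
Among the 7 still-open variables, purple fits only Grace (and all 7 values in {blue, green, orange, pink, purple, white, yellow} must be used), so Grace = purple.
The 6 still-open variables draw from only 6 values {blue, green, orange, pink, white, yellow}, so each is used; only Carol can be yellow, hence Carol = yellow.
Among the 5 still-open variables, green fits only Omar (and all 5 values in {blue, green, orange, pink, white} must be used), so Omar = green.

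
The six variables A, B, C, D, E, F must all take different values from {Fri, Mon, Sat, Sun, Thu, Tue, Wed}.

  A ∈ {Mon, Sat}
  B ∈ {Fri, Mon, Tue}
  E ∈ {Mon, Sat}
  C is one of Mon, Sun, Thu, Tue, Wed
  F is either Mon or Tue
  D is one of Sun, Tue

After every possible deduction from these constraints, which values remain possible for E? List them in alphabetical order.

A and E between them cover only {Mon, Sat} — a naked pair. Remove those values from B, C, F.
F must be Tue (only option left). Eliminate Tue elsewhere: B, C, D.
B's domain is down to {Fri}, so B = Fri.
That leaves D = Sun. Eliminate Sun elsewhere: C.
No further eliminations apply; E can still be any of Mon, Sat.

Mon, Sat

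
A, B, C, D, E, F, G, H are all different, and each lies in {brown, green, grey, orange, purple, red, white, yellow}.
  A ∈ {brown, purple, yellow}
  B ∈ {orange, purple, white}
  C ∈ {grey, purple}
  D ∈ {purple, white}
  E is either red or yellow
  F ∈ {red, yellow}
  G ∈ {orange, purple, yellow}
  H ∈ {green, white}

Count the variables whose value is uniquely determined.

3

The 8 variables draw from only 8 values {brown, green, grey, orange, purple, red, white, yellow}, so each is used; only A can be brown, hence A = brown.
Among the 7 still-open variables, green fits only H (and all 7 values in {green, grey, orange, purple, red, white, yellow} must be used), so H = green.
Among the 6 still-open variables, grey fits only C (and all 6 values in {grey, orange, purple, red, white, yellow} must be used), so C = grey.
E and F share exactly the 2 values {red, yellow}; by pigeonhole those values go to them, so strike red, yellow from G.
Determined: A=brown, C=grey, H=green. The other variables each still have more than one consistent value. That makes 3.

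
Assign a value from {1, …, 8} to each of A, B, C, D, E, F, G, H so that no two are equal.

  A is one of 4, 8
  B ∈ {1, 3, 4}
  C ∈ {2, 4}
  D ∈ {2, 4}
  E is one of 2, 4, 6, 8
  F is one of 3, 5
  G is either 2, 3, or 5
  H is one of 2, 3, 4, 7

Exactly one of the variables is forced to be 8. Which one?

The 8 variables together cover exactly {1, 2, 3, 4, 5, 6, 7, 8} — 8 values for 8 variables — and 1 appears only in B's list, so B = 1.
Among the 7 still-open variables, 6 fits only E (and all 7 values in {2, 3, 4, 5, 6, 7, 8} must be used), so E = 6.
The 6 still-open variables together cover exactly {2, 3, 4, 5, 7, 8} — 6 values for 6 variables — and 7 appears only in H's list, so H = 7.
The 5 still-open variables draw from only 5 values {2, 3, 4, 5, 8}, so each is used; only A can be 8, hence A = 8.

A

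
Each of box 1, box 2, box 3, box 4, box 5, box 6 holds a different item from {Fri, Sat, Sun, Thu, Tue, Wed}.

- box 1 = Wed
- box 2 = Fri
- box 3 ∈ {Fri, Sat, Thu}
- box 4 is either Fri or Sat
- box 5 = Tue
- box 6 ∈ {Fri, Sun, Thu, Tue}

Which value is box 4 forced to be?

box 1's domain is down to {Wed}, so box 1 = Wed.
box 2 must be Fri (only option left). So box 3, box 4, box 6 can't be Fri.
So box 4 = Sat.

Sat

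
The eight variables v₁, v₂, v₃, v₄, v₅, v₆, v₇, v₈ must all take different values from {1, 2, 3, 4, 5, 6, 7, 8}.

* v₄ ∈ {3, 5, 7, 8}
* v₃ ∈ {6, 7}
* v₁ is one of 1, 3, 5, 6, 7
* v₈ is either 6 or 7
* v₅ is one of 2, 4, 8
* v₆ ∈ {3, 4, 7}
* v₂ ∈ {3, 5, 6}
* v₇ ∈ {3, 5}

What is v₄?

The 8 variables together cover exactly {1, 2, 3, 4, 5, 6, 7, 8} — 8 values for 8 variables — and 1 appears only in v₁'s list, so v₁ = 1.
Among the 7 still-open variables, 2 fits only v₅ (and all 7 values in {2, 3, 4, 5, 6, 7, 8} must be used), so v₅ = 2.
The 6 still-open variables draw from only 6 values {3, 4, 5, 6, 7, 8}, so each is used; only v₆ can be 4, hence v₆ = 4.
Among the 5 still-open variables, 8 fits only v₄ (and all 5 values in {3, 5, 6, 7, 8} must be used), so v₄ = 8.

8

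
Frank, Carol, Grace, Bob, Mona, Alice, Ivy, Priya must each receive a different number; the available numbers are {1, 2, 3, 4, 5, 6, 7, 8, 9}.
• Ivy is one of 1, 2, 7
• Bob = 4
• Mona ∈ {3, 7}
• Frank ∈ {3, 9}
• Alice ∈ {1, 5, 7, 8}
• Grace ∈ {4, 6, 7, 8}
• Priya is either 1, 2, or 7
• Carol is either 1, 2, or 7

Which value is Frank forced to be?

Bob must be 4 (only option left). Remove 4 from Grace.
Carol, Ivy, Priya share exactly the 3 values {1, 2, 7}; by pigeonhole those values go to them, so strike 1, 2, 7 from Grace, Mona, Alice.
That leaves Mona = 3. So Frank can't be 3.
So Frank = 9.

9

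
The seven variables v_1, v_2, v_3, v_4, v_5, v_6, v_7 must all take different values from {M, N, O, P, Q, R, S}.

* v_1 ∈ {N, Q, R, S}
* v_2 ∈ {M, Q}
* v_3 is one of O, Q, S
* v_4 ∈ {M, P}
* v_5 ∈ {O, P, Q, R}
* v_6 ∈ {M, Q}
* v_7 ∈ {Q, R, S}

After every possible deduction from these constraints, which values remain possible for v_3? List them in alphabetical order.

O, S

Among the 7 variables, N fits only v_1 (and all 7 values in {M, N, O, P, Q, R, S} must be used), so v_1 = N.
The 2 variables v_2 and v_6 are confined to {M, Q}, which locks those values in; drop them from v_3, v_4, v_5, v_7.
v_4 has just one choice, so v_4 = P. Strike P from v_5.
No further eliminations apply; v_3 can still be any of O, S.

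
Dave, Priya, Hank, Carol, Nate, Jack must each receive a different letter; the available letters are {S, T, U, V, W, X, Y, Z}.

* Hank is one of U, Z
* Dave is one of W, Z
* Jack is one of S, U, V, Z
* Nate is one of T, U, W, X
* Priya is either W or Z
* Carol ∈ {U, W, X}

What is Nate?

The 2 variables Dave and Priya are confined to {W, Z}, which locks those values in; drop them from Hank, Carol, Nate, Jack.
Hank must be U (only option left). Strike U from Carol, Nate, Jack.
That leaves Carol = X. Strike X from Nate.
So Nate = T.

T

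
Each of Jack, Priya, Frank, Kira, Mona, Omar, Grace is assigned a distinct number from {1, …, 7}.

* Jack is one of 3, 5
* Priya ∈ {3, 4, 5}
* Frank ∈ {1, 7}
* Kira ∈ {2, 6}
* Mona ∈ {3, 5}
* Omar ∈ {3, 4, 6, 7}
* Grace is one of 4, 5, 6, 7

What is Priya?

The 7 variables draw from only 7 values {1, 2, 3, 4, 5, 6, 7}, so each is used; only Frank can be 1, hence Frank = 1.
The 6 still-open variables draw from only 6 values {2, 3, 4, 5, 6, 7}, so each is used; only Kira can be 2, hence Kira = 2.
Jack and Mona between them cover only {3, 5} — a naked pair. Remove those values from Priya, Omar, Grace.
So Priya = 4.

4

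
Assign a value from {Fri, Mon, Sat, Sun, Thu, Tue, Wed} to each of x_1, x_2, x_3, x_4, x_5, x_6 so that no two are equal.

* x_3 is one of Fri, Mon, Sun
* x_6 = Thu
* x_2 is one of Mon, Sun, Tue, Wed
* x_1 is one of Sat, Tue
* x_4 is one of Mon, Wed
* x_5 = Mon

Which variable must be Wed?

x_4

x_5 has just one choice, so x_5 = Mon. Remove Mon from x_2, x_3, x_4.
So Wed goes to x_4.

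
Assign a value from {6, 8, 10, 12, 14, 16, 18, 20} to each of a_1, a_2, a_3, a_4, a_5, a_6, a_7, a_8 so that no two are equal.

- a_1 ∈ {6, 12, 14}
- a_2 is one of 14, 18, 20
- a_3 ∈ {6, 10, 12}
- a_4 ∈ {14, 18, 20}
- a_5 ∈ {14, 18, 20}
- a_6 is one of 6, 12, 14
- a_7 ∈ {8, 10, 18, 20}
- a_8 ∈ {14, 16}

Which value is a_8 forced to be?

16

Among the 8 variables, 8 fits only a_7 (and all 8 values in {6, 8, 10, 12, 14, 16, 18, 20} must be used), so a_7 = 8.
Among the 7 still-open variables, 10 fits only a_3 (and all 7 values in {6, 10, 12, 14, 16, 18, 20} must be used), so a_3 = 10.
The 6 still-open variables draw from only 6 values {6, 12, 14, 16, 18, 20}, so each is used; only a_8 can be 16, hence a_8 = 16.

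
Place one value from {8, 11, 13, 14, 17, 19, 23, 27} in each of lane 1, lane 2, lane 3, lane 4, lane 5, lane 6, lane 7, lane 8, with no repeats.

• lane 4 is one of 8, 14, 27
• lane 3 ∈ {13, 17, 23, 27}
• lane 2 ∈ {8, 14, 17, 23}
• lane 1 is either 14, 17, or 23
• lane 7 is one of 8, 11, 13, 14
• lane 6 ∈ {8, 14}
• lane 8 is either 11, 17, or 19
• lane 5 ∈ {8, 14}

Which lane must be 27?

The 8 variables draw from only 8 values {8, 11, 13, 14, 17, 19, 23, 27}, so each is used; only lane 8 can be 19, hence lane 8 = 19.
The 7 still-open variables draw from only 7 values {8, 11, 13, 14, 17, 23, 27}, so each is used; only lane 7 can be 11, hence lane 7 = 11.
The 6 still-open variables draw from only 6 values {8, 13, 14, 17, 23, 27}, so each is used; only lane 3 can be 13, hence lane 3 = 13.
Among the 5 still-open variables, 27 fits only lane 4 (and all 5 values in {8, 14, 17, 23, 27} must be used), so lane 4 = 27.

lane 4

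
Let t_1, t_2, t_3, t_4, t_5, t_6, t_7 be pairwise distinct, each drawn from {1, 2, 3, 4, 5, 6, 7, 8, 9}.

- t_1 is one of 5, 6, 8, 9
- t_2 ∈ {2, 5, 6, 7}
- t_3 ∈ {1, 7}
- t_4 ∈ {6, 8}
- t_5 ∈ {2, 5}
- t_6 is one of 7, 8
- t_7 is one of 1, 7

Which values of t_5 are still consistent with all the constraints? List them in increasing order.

2, 5

The 7 variables together cover exactly {1, 2, 5, 6, 7, 8, 9} — 7 values for 7 variables — and 9 appears only in t_1's list, so t_1 = 9.
t_3 and t_7 share exactly the 2 values {1, 7}; by pigeonhole those values go to them, so strike 1, 7 from t_2, t_6.
t_6's domain is down to {8}, so t_6 = 8. Eliminate 8 elsewhere: t_4.
That leaves t_4 = 6. Strike 6 from t_2.
No further eliminations apply; t_5 can still be any of 2, 5.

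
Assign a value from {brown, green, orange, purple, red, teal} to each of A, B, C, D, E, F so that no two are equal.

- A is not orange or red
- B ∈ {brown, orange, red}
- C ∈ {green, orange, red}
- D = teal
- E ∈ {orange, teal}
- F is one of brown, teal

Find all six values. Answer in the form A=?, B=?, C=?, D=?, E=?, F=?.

D's domain is down to {teal}, so D = teal. Remove teal from A, E, F.
E's domain is down to {orange}, so E = orange. So B, C can't be orange.
F has just one choice, so F = brown. Eliminate brown elsewhere: A, B.
B has just one choice, so B = red. Remove red from C.
C has just one choice, so C = green. Strike green from A.
That leaves A = purple.

A=purple, B=red, C=green, D=teal, E=orange, F=brown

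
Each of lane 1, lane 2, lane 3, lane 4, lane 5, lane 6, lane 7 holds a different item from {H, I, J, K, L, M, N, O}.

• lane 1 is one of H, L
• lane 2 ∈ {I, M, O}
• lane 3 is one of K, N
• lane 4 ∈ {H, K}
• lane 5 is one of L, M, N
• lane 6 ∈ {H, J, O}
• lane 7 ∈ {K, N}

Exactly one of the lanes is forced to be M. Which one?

lane 3 and lane 7 share exactly the 2 values {K, N}; by pigeonhole those values go to them, so strike K, N from lane 4, lane 5.
lane 4 must be H (only option left). Remove H from lane 1, lane 6.
lane 1 must be L (only option left). Eliminate L elsewhere: lane 5.
So M goes to lane 5.

lane 5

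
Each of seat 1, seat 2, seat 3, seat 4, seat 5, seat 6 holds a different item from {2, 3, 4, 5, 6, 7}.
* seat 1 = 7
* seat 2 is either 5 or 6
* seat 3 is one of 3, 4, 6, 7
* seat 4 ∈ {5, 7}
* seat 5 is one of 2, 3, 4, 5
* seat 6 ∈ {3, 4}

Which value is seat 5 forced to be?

seat 1's domain is down to {7}, so seat 1 = 7. Eliminate 7 elsewhere: seat 3, seat 4.
seat 4 has just one choice, so seat 4 = 5. Strike 5 from seat 2, seat 5.
seat 2's domain is down to {6}, so seat 2 = 6. Strike 6 from seat 3.
The 3 still-open variables together cover exactly {2, 3, 4} — 3 values for 3 variables — and 2 appears only in seat 5's list, so seat 5 = 2.

2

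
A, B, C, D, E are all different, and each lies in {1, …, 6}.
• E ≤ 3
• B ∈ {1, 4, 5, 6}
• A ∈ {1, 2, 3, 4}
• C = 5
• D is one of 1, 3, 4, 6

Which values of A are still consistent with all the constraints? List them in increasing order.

1, 2, 3, 4

C must be 5 (only option left). So B can't be 5.
No further eliminations apply; A can still be any of 1, 2, 3, 4.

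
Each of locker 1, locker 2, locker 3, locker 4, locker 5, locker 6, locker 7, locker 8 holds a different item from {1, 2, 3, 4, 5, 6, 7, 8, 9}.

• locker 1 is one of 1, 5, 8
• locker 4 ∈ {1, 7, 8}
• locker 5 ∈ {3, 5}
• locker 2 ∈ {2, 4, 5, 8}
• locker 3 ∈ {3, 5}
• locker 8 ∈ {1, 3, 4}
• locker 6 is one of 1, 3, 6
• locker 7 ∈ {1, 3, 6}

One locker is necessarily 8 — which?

The 8 variables draw from only 8 values {1, 2, 3, 4, 5, 6, 7, 8}, so each is used; only locker 2 can be 2, hence locker 2 = 2.
The 7 still-open variables together cover exactly {1, 3, 4, 5, 6, 7, 8} — 7 values for 7 variables — and 4 appears only in locker 8's list, so locker 8 = 4.
Among the 6 still-open variables, 7 fits only locker 4 (and all 6 values in {1, 3, 5, 6, 7, 8} must be used), so locker 4 = 7.
The 5 still-open variables draw from only 5 values {1, 3, 5, 6, 8}, so each is used; only locker 1 can be 8, hence locker 1 = 8.

locker 1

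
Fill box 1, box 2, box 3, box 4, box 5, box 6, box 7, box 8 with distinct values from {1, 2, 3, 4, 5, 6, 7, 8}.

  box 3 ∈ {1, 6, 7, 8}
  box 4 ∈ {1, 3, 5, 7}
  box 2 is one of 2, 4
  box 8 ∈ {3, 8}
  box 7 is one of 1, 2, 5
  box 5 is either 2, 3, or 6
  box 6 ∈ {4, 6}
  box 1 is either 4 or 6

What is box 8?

8

The 2 variables box 1 and box 6 are confined to {4, 6}, which locks those values in; drop them from box 2, box 3, box 5.
box 2 must be 2 (only option left). Eliminate 2 elsewhere: box 5, box 7.
box 5 has just one choice, so box 5 = 3. Strike 3 from box 4, box 8.
So box 8 = 8.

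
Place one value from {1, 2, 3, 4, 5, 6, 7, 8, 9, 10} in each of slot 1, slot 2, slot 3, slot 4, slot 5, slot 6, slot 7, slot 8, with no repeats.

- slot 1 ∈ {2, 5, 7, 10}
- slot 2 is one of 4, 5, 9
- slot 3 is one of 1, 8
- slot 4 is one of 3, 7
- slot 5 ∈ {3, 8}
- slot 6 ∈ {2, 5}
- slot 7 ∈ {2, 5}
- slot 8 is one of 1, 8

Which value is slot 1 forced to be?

10

slot 3 and slot 8 between them cover only {1, 8} — a naked pair. Remove those values from slot 5.
slot 5's domain is down to {3}, so slot 5 = 3. Strike 3 from slot 4.
That leaves slot 4 = 7. Remove 7 from slot 1.
slot 6 and slot 7 share exactly the 2 values {2, 5}; by pigeonhole those values go to them, so strike 2, 5 from slot 1, slot 2.
So slot 1 = 10.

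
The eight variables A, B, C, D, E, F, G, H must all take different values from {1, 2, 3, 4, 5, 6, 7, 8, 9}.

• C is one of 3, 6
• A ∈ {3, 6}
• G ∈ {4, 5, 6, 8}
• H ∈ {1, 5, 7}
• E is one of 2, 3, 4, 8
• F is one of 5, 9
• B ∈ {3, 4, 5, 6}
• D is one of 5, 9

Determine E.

A and C between them cover only {3, 6} — a naked pair. Remove those values from B, E, G.
D and F share exactly the 2 values {5, 9}; by pigeonhole those values go to them, so strike 5, 9 from B, G, H.
B's domain is down to {4}, so B = 4. Strike 4 from E, G.
G has just one choice, so G = 8. So E can't be 8.
So E = 2.

2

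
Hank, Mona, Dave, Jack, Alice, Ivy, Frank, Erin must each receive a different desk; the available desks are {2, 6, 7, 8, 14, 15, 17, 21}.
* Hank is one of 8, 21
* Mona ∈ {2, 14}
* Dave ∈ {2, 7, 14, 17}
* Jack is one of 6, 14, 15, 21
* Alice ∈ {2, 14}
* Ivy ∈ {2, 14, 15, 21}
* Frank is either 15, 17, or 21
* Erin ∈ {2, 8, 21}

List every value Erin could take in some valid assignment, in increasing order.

The 8 variables draw from only 8 values {2, 6, 7, 8, 14, 15, 17, 21}, so each is used; only Jack can be 6, hence Jack = 6.
The 7 still-open variables together cover exactly {2, 7, 8, 14, 15, 17, 21} — 7 values for 7 variables — and 7 appears only in Dave's list, so Dave = 7.
Among the 6 still-open variables, 17 fits only Frank (and all 6 values in {2, 8, 14, 15, 17, 21} must be used), so Frank = 17.
The 5 still-open variables draw from only 5 values {2, 8, 14, 15, 21}, so each is used; only Ivy can be 15, hence Ivy = 15.
The 2 variables Mona and Alice are confined to {2, 14}, which locks those values in; drop them from Erin.
No further eliminations apply; Erin can still be any of 8, 21.

8, 21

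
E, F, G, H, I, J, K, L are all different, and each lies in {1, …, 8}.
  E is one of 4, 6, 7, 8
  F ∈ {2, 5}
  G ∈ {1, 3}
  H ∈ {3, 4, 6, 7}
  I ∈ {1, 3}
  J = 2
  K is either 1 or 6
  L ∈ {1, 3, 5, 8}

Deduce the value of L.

J must be 2 (only option left). Remove 2 from F.
F must be 5 (only option left). So L can't be 5.
The 2 variables G and I are confined to {1, 3}, which locks those values in; drop them from H, K, L.
So L = 8.

8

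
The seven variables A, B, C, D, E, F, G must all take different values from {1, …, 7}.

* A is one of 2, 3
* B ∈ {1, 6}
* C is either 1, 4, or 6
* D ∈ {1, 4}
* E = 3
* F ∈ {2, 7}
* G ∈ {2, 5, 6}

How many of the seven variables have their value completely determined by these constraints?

E must be 3 (only option left). Strike 3 from A.
A must be 2 (only option left). Remove 2 from F, G.
F has just one choice, so F = 7.
The 4 still-open variables together cover exactly {1, 4, 5, 6} — 4 values for 4 variables — and 5 appears only in G's list, so G = 5.
Determined: A=2, E=3, F=7, G=5. The other variables each still have more than one consistent value. That makes 4.

4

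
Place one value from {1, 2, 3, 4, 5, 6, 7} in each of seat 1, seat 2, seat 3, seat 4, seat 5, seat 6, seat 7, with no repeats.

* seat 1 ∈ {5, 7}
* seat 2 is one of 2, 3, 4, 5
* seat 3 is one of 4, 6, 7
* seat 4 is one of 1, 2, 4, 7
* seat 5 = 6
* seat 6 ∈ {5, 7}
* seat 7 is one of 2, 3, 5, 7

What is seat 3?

4

seat 5 has just one choice, so seat 5 = 6. Strike 6 from seat 3.
The 6 still-open variables together cover exactly {1, 2, 3, 4, 5, 7} — 6 values for 6 variables — and 1 appears only in seat 4's list, so seat 4 = 1.
seat 1 and seat 6 between them cover only {5, 7} — a naked pair. Remove those values from seat 2, seat 3, seat 7.
So seat 3 = 4.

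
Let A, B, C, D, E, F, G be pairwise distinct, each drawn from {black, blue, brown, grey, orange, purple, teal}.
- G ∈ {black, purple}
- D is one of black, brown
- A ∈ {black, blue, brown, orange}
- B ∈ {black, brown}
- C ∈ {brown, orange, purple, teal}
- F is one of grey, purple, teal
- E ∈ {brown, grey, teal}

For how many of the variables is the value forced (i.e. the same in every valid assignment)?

Among the 7 variables, blue fits only A (and all 7 values in {black, blue, brown, grey, orange, purple, teal} must be used), so A = blue.
Among the 6 still-open variables, orange fits only C (and all 6 values in {black, brown, grey, orange, purple, teal} must be used), so C = orange.
B and D share exactly the 2 values {black, brown}; by pigeonhole those values go to them, so strike black, brown from E, G.
G has just one choice, so G = purple. Remove purple from F.
Determined: A=blue, C=orange, G=purple. The other variables each still have more than one consistent value. That makes 3.

3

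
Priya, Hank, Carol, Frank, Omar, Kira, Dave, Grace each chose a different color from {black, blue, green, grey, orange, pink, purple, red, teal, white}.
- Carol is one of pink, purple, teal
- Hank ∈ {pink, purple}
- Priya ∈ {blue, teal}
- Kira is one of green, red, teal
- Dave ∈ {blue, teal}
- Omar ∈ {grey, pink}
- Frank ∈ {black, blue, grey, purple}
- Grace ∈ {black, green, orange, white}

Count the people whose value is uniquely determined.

2

Priya and Dave between them cover only {blue, teal} — a naked pair. Remove those values from Carol, Frank, Kira.
The 2 variables Hank and Carol are confined to {pink, purple}, which locks those values in; drop them from Frank, Omar.
Omar's domain is down to {grey}, so Omar = grey. Strike grey from Frank.
Frank must be black (only option left). Eliminate black elsewhere: Grace.
Determined: Frank=black, Omar=grey. The other people each still have more than one consistent value. That makes 2.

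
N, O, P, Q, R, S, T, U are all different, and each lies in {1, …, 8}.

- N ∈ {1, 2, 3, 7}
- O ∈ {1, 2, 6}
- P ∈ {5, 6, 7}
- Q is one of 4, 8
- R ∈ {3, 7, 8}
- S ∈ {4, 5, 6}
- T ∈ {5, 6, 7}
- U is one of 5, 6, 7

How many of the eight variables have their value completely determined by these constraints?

P, T, U between them cover only {5, 6, 7} — a naked triple. Remove those values from N, O, R, S.
S's domain is down to {4}, so S = 4. Strike 4 from Q.
That leaves Q = 8. Eliminate 8 elsewhere: R.
R has just one choice, so R = 3. Strike 3 from N.
Determined: Q=8, R=3, S=4. The other variables each still have more than one consistent value. That makes 3.

3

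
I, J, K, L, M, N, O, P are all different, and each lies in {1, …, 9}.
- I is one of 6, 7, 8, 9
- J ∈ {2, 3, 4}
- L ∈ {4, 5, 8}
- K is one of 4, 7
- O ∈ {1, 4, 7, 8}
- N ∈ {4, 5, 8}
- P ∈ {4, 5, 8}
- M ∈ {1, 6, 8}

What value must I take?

L, N, P between them cover only {4, 5, 8} — a naked triple. Remove those values from I, J, K, M, O.
That leaves K = 7. Remove 7 from I, O.
O's domain is down to {1}, so O = 1. Strike 1 from M.
M's domain is down to {6}, so M = 6. Eliminate 6 elsewhere: I.
So I = 9.

9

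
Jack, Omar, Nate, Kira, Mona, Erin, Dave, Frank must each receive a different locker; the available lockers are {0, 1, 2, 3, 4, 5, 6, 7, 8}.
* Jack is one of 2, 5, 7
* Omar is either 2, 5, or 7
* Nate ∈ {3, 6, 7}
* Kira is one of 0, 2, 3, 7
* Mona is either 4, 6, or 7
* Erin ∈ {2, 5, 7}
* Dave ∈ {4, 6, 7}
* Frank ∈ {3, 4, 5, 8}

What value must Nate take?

3

The 8 variables together cover exactly {0, 2, 3, 4, 5, 6, 7, 8} — 8 values for 8 variables — and 0 appears only in Kira's list, so Kira = 0.
The 7 still-open variables draw from only 7 values {2, 3, 4, 5, 6, 7, 8}, so each is used; only Frank can be 8, hence Frank = 8.
Among the 6 still-open variables, 3 fits only Nate (and all 6 values in {2, 3, 4, 5, 6, 7} must be used), so Nate = 3.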